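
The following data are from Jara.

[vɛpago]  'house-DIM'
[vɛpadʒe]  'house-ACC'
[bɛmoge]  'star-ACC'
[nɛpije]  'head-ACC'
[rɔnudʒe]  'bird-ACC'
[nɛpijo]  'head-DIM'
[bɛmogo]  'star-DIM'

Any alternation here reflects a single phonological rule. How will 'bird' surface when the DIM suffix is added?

[rɔnugo]

The root 'house' surfaces as [vɛpadʒe] and [vɛpago], with a stem-final [dʒ] ~ [g] alternation.
If /g/ were underlying and a rule turned it into [dʒ] before the ACC suffix, 'star' would also alternate; but it has [g] in both [bɛmoge] and [bɛmogo].
So /dʒ/ is underlying, and a rule of depalatalization — palato-alveolar /dʒ/ becomes [g] when no front vowel follows — gives [g].
From [rɔnudʒe] the stem 'bird' is /rɔnudʒ/; when no front vowel follows this yields [rɔnugo].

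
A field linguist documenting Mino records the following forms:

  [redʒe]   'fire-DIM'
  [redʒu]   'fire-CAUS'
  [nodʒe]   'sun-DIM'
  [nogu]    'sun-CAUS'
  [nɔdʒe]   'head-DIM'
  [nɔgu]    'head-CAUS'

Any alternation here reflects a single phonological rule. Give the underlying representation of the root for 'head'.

'head' shows [dʒ] ~ [g] at the end of the stem ([nɔdʒe] vs [nɔgu]).
If /dʒ/ were underlying and a rule turned it into [g] before the CAUS suffix, 'fire' would also alternate; but it has [dʒ] in both [redʒe] and [redʒu].
Therefore /g/ is basic and [dʒ] is derived by palatalization before a front vowel (/g/ becomes palato-alveolar [dʒ] before a front vowel).
Hence 'head' is /nɔg/ underlyingly.

/nɔg/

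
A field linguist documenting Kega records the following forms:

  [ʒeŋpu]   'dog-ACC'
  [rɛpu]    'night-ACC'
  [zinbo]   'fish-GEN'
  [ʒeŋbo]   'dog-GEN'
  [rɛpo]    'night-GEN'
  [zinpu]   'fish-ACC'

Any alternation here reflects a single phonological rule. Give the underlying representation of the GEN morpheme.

The GEN morpheme has two allomorphs, [-bo] and [-po].
By contrast the ACC suffix keeps its initial [p] throughout — that segment must be underlying.
The GEN suffix is therefore /-bo/ underlyingly, with post-vocalic devoicing: voiced stops become voiceless after a vowel.

/-bo/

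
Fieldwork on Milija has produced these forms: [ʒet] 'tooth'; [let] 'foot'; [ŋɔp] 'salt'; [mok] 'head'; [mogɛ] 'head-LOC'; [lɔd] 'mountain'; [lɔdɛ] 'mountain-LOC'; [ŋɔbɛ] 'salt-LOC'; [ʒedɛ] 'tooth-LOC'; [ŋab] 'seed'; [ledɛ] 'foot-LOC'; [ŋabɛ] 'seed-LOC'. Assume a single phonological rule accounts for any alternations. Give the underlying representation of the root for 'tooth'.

The stem for 'tooth' ends in [d] in [ʒedɛ] but [t] in [ʒet].
But 'mountain' keeps [d] in both environments ([lɔdɛ], [lɔd]), so there is no rule changing /d/ to [t] in isolation.
The underlying segment must be /t/; voiceless stops become voiced between vowels, yielding [d] there.

/ʒet/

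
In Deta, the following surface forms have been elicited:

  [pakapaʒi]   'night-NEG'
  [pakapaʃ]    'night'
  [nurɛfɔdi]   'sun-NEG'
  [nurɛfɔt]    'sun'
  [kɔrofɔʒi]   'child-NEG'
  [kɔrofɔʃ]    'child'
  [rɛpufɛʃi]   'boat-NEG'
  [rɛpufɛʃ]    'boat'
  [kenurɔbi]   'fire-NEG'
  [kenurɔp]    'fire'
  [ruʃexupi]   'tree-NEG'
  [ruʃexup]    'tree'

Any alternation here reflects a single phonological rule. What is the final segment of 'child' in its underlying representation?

/ʒ/

In [kɔrofɔʒi] and [kɔrofɔʃ] the final segment of 'child' alternates: [ʒ] ~ [ʃ].
If /ʃ/ were underlying and a rule turned it into [ʒ] before the NEG suffix, 'boat' would also alternate; but it has [ʃ] in both [rɛpufɛʃi] and [rɛpufɛʃ].
The underlying segment must be /ʒ/; voiced obstruents become voiceless word-finally, yielding [ʃ] there.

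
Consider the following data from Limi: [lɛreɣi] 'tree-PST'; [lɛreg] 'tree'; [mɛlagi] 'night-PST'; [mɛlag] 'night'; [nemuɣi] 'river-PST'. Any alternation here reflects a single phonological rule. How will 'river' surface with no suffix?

[nemug]

'tree' shows [ɣ] ~ [g] at the end of the stem ([lɛreɣi] vs [lɛreg]).
But 'night' keeps [g] in both environments ([mɛlagi], [mɛlag]), so there is no rule changing /g/ to [ɣ] before the PST suffix.
The alternation reflects word-final hardening: voiced fricatives become stops word-finally. /ɣ/ is underlying.
From [nemuɣi] the stem 'river' is /nemuɣ/; word-finally this yields [nemug].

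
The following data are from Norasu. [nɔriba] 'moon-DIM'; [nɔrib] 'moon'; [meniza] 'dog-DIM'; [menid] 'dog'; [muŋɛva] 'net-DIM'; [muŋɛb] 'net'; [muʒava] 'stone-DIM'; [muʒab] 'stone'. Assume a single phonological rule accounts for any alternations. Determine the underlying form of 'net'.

The stem for 'net' ends in [v] in [muŋɛva] but [b] in [muŋɛb].
Compare 'moon', with invariant [b] in [nɔriba] and [nɔrib]: an analysis with underlying /b/ and a rule producing [v] before the DIM suffix would wrongly predict alternation here too.
The underlying segment must be /v/; voiced fricatives become stops word-finally, yielding [b] there.
The underlying form of 'net' is therefore /muŋɛv/.

/muŋɛv/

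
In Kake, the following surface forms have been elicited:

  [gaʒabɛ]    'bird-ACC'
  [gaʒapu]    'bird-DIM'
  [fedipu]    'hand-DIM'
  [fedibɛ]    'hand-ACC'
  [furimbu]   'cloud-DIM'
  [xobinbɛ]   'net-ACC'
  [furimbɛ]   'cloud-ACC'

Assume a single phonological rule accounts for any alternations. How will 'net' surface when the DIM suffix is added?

The DIM suffix surfaces as [-bu] and [-pu], depending on the final segment of the stem.
The ACC suffix, which begins with [b], is invariant after every stem; so [b] is not altered by any rule here.
So the underlying form is /-pu/, and voiceless stops become voiced after a nasal.
After 'net', which ends in a nasal, the suffix surfaces as [-bu], giving [xobinbu].

[xobinbu]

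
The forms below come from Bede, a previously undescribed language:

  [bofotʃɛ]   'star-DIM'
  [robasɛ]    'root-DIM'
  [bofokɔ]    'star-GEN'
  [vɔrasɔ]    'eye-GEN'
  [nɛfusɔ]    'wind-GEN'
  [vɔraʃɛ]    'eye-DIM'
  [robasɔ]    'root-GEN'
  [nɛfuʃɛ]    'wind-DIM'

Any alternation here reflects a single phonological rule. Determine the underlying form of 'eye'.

/vɔraʃ/

The stem for 'eye' ends in [ʃ] in [vɔraʃɛ] but [s] in [vɔrasɔ].
But 'root' keeps [s] in both environments ([robasɛ], [robasɔ]), so there is no rule changing /s/ to [ʃ] before the DIM suffix.
The underlying segment must be /ʃ/; palato-alveolar /tʃ/ and /ʃ/ become [k] and [s] when no front vowel follows, yielding [s] there.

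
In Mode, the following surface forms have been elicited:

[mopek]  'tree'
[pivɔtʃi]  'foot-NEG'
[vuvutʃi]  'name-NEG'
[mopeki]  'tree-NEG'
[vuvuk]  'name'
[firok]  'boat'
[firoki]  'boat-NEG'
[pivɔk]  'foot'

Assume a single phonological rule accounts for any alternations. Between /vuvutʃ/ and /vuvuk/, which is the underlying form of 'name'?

The stem for 'name' ends in [tʃ] in [vuvutʃi] but [k] in [vuvuk].
But 'boat' keeps [k] in both environments ([firoki], [firok]), so there is no rule changing /k/ to [tʃ] before the NEG suffix.
The alternation reflects depalatalization: palato-alveolar /tʃ/ becomes [k] when no front vowel follows. /tʃ/ is underlying.

/vuvutʃ/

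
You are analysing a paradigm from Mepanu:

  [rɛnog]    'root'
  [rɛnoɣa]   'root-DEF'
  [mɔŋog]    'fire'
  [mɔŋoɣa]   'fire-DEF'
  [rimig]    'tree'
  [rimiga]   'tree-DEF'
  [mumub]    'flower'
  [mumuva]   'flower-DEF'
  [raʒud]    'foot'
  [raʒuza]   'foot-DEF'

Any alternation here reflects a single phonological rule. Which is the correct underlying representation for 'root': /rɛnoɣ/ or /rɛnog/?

'root' shows [g] ~ [ɣ] at the end of the stem ([rɛnog] vs [rɛnoɣa]).
If /g/ were underlying and a rule turned it into [ɣ] before the DEF suffix, 'tree' would also alternate; but it has [g] in both [rimig] and [rimiga].
So /ɣ/ is underlying, and a rule of word-final hardening — voiced fricatives become stops word-finally — gives [g].

/rɛnoɣ/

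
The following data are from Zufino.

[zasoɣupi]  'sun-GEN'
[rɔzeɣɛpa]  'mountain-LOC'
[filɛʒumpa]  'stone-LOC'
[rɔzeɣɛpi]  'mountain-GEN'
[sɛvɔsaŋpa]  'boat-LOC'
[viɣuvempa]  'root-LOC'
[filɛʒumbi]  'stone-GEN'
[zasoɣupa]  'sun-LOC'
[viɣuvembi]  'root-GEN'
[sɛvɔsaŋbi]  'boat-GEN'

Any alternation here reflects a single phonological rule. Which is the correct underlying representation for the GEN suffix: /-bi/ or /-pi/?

/-bi/

The GEN suffix surfaces as [-bi] and [-pi], depending on the final segment of the stem.
By contrast the LOC suffix keeps its initial [p] throughout — that segment must be underlying.
So the underlying form is /-bi/, and voiced stops become voiceless after a vowel.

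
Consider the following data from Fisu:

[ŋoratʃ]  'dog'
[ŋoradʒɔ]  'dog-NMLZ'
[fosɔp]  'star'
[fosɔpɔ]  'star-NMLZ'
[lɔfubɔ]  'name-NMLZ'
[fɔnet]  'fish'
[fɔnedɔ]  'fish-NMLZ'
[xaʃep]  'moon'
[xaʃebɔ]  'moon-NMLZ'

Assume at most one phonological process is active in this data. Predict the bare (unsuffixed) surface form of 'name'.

'moon' shows [p] ~ [b] at the end of the stem ([xaʃep] vs [xaʃebɔ]).
If /p/ were underlying and a rule turned it into [b] before the NMLZ suffix, 'star' would also alternate; but it has [p] in both [fosɔp] and [fosɔpɔ].
The alternation reflects word-final obstruent devoicing: voiced obstruents become voiceless word-finally. /b/ is underlying.
The one attested form of 'name', [lɔfubɔ], shows underlying /lɔfub/. Applying the same rule word-finally gives [lɔfup].

[lɔfup]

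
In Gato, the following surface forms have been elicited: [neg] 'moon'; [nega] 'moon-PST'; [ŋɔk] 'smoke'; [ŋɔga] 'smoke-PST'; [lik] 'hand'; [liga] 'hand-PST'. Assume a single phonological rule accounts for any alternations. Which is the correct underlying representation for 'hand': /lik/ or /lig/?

The stem for 'hand' ends in [k] in [lik] but [g] in [liga].
If /g/ were underlying and a rule turned it into [k] in isolation, 'moon' would also alternate; but it has [g] in both [neg] and [nega].
So /k/ is underlying, and a rule of intervocalic voicing — voiceless stops become voiced between vowels — gives [g].

/lik/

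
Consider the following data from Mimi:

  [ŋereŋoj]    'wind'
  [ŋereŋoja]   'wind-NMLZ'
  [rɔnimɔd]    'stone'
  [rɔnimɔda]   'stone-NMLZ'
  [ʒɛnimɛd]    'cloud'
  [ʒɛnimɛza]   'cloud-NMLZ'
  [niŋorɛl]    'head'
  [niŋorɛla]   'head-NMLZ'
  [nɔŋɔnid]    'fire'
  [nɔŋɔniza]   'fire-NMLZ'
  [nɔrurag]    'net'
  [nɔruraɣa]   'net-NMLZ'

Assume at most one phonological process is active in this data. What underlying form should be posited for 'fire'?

'fire' shows [d] ~ [z] at the end of the stem ([nɔŋɔnid] vs [nɔŋɔniza]).
Compare 'stone', with invariant [d] in [rɔnimɔd] and [rɔnimɔda]: an analysis with underlying /d/ and a rule producing [z] before the NMLZ suffix would wrongly predict alternation here too.
The underlying segment must be /z/; voiced fricatives become stops word-finally, yielding [d] there.

/nɔŋɔniz/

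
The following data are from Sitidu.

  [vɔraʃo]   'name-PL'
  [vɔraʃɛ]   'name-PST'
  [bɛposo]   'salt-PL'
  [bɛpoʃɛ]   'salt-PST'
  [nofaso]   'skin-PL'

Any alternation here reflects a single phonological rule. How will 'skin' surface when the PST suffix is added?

'salt' shows [s] ~ [ʃ] at the end of the stem ([bɛposo] vs [bɛpoʃɛ]).
Compare 'name', with invariant [ʃ] in [vɔraʃo] and [vɔraʃɛ]: an analysis with underlying /ʃ/ and a rule producing [s] before the PL suffix would wrongly predict alternation here too.
The alternation reflects palatalization before a front vowel: /s/ becomes palato-alveolar [ʃ] before a front vowel. /s/ is underlying.
The one attested form of 'skin', [nofaso], shows underlying /nofas/. Applying the same rule before a front vowel gives [nofaʃɛ].

[nofaʃɛ]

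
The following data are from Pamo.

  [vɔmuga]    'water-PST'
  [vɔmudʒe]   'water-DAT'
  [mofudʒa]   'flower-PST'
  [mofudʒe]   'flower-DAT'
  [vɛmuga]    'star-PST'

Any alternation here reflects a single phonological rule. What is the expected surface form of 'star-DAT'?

In [vɔmuga] and [vɔmudʒe] the final segment of 'water' alternates: [g] ~ [dʒ].
If /dʒ/ were underlying and a rule turned it into [g] before the PST suffix, 'flower' would also alternate; but it has [dʒ] in both [mofudʒa] and [mofudʒe].
The underlying segment must be /g/; /g/ becomes palato-alveolar [dʒ] before a front vowel, yielding [dʒ] there.
From [vɛmuga] the stem 'star' is /vɛmug/; before a front vowel this yields [vɛmudʒe].

[vɛmudʒe]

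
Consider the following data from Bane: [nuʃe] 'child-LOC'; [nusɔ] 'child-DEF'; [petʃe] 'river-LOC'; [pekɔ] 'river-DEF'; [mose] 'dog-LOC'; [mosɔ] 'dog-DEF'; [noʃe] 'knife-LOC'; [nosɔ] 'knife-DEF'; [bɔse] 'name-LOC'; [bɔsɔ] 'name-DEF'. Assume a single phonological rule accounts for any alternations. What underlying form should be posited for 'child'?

'child' shows [ʃ] ~ [s] at the end of the stem ([nuʃe] vs [nusɔ]).
The stem 'name' ([bɔse], [bɔsɔ]) shows [s] unchanged in both environments, so [s] cannot be basic with [ʃ] derived before the LOC suffix.
So /ʃ/ is underlying, and a rule of depalatalization — palato-alveolar /tʃ/ and /ʃ/ become [k] and [s] when no front vowel follows — gives [s].

/nuʃ/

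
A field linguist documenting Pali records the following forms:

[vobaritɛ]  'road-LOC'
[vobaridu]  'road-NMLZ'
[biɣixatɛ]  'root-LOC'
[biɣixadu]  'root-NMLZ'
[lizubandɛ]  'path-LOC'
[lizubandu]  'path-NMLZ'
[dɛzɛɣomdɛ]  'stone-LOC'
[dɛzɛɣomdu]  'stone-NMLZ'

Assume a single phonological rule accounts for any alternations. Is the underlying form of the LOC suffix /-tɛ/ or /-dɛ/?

The LOC suffix surfaces as [-dɛ] and [-tɛ], depending on the final segment of the stem.
The NMLZ suffix, which begins with [d], is invariant after every stem; so [d] is not altered by any rule here.
The LOC suffix is therefore /-tɛ/ underlyingly, with post-nasal voicing: voiceless stops become voiced after a nasal.

/-tɛ/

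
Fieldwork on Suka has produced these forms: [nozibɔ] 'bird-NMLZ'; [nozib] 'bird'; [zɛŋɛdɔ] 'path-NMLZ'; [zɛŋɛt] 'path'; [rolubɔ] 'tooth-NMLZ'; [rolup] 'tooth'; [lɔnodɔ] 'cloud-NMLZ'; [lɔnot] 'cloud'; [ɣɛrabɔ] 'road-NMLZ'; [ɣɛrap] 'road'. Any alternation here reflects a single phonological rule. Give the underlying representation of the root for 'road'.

/ɣɛrap/

The root 'road' surfaces as [ɣɛrabɔ] and [ɣɛrap], with a stem-final [b] ~ [p] alternation.
Compare 'bird', with invariant [b] in [nozibɔ] and [nozib]: an analysis with underlying /b/ and a rule producing [p] in isolation would wrongly predict alternation here too.
The alternation reflects intervocalic voicing: voiceless stops become voiced between vowels. /p/ is underlying.
Hence 'road' is /ɣɛrap/ underlyingly.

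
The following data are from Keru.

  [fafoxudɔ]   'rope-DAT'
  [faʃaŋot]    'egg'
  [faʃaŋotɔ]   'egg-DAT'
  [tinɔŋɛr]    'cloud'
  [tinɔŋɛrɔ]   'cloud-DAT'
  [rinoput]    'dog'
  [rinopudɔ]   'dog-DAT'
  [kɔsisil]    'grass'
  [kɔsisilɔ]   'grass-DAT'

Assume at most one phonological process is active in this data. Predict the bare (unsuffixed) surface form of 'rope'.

[fafoxut]

The stem for 'dog' ends in [t] in [rinoput] but [d] in [rinopudɔ].
But 'egg' keeps [t] in both environments ([faʃaŋot], [faʃaŋotɔ]), so there is no rule changing /t/ to [d] before the DAT suffix.
Therefore /d/ is basic and [t] is derived by word-final obstruent devoicing (voiced obstruents become voiceless word-finally).
The one attested form of 'rope', [fafoxudɔ], shows underlying /fafoxud/. Applying the same rule word-finally gives [fafoxut].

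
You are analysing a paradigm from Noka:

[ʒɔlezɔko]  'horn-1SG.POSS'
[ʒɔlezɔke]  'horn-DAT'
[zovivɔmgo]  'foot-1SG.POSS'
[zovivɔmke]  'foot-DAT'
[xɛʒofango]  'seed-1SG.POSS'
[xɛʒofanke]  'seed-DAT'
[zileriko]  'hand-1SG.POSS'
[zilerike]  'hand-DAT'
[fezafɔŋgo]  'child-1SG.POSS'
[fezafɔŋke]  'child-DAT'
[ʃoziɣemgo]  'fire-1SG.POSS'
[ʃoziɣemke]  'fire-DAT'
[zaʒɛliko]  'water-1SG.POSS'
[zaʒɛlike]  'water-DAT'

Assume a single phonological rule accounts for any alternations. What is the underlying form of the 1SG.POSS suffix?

/-go/

The 1SG.POSS suffix surfaces as [-go] and [-ko], depending on the final segment of the stem.
The DAT suffix, which begins with [k], is invariant after every stem; so [k] is not altered by any rule here.
The 1SG.POSS suffix is therefore /-go/ underlyingly, with post-vocalic devoicing: voiced stops become voiceless after a vowel.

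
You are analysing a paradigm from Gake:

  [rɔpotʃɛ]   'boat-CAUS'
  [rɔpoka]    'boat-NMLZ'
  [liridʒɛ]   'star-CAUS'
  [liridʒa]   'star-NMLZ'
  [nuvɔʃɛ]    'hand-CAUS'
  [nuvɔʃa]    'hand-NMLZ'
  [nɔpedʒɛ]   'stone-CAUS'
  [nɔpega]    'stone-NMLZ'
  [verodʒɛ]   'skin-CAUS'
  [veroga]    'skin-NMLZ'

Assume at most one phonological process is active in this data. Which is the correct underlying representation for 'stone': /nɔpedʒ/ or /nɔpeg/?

The root 'stone' surfaces as [nɔpedʒɛ] and [nɔpega], with a stem-final [dʒ] ~ [g] alternation.
The stem 'star' ([liridʒɛ], [liridʒa]) shows [dʒ] unchanged in both environments, so [dʒ] cannot be basic with [g] derived before the NMLZ suffix.
The alternation reflects palatalization before a front vowel: /k/ and /g/ become palato-alveolar [tʃ] and [dʒ] before a front vowel. /g/ is underlying.

/nɔpeg/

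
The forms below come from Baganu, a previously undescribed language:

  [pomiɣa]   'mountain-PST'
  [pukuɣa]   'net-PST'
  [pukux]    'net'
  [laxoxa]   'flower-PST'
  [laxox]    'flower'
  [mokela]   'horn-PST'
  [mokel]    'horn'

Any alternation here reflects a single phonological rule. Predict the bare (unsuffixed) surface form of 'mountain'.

In [pukuɣa] and [pukux] the final segment of 'net' alternates: [ɣ] ~ [x].
The stem 'flower' ([laxoxa], [laxox]) shows [x] unchanged in both environments, so [x] cannot be basic with [ɣ] derived before the PST suffix.
So /ɣ/ is underlying, and a rule of word-final obstruent devoicing — voiced obstruents become voiceless word-finally — gives [x].
The one attested form of 'mountain', [pomiɣa], shows underlying /pomiɣ/. Applying the same rule word-finally gives [pomix].

[pomix]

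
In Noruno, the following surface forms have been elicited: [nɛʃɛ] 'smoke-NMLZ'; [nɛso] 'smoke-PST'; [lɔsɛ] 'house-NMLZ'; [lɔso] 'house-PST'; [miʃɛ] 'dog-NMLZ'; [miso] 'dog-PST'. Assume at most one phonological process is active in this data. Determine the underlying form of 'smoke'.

/nɛʃ/

In [nɛʃɛ] and [nɛso] the final segment of 'smoke' alternates: [ʃ] ~ [s].
The stem 'house' ([lɔsɛ], [lɔso]) shows [s] unchanged in both environments, so [s] cannot be basic with [ʃ] derived before the NMLZ suffix.
The alternation reflects depalatalization: palato-alveolar /ʃ/ becomes [s] when no front vowel follows. /ʃ/ is underlying.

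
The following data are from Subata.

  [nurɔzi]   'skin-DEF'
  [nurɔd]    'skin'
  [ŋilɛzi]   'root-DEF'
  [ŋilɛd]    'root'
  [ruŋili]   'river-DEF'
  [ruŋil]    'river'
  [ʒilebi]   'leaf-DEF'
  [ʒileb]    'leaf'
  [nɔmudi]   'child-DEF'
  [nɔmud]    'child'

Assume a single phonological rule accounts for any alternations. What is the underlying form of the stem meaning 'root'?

/ŋilɛz/

The root 'root' surfaces as [ŋilɛzi] and [ŋilɛd], with a stem-final [z] ~ [d] alternation.
The stem 'child' ([nɔmudi], [nɔmud]) shows [d] unchanged in both environments, so [d] cannot be basic with [z] derived before the DEF suffix.
The underlying segment must be /z/; voiced fricatives become stops word-finally, yielding [d] there.
Hence 'root' is /ŋilɛz/ underlyingly.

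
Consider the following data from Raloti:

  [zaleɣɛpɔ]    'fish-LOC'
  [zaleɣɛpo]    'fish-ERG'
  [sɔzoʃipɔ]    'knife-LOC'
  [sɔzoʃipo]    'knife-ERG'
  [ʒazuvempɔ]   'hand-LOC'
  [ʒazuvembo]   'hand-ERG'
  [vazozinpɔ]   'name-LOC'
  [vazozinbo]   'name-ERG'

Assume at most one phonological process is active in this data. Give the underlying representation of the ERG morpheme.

/-bo/

The ERG suffix surfaces as [-bo] and [-po], depending on the final segment of the stem.
The LOC suffix, which begins with [p], is invariant after every stem; so [p] is not altered by any rule here.
So the underlying form is /-bo/, and voiced stops become voiceless after a vowel.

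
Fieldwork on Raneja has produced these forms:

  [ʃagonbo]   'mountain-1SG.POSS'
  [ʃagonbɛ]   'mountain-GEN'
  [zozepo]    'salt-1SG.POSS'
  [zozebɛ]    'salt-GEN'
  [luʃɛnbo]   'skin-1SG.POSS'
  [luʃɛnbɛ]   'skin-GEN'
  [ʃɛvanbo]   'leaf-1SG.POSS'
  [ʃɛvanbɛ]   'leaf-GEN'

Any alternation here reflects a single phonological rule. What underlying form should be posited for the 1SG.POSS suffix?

/-po/

The 1SG.POSS morpheme has two allomorphs, [-bo] and [-po].
By contrast the GEN suffix keeps its initial [b] throughout — that segment must be underlying.
So the underlying form is /-po/, and voiceless stops become voiced after a nasal.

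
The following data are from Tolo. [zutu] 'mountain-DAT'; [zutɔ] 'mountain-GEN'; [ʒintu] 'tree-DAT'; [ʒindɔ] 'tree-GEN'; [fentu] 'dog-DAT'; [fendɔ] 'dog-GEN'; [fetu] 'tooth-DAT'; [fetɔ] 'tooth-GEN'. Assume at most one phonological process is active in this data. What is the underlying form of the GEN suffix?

/-dɔ/

The GEN suffix surfaces as [-dɔ] and [-tɔ], depending on the final segment of the stem.
The DAT suffix, which begins with [t], is invariant after every stem; so [t] is not altered by any rule here.
So the underlying form is /-dɔ/, and voiced stops become voiceless after a vowel.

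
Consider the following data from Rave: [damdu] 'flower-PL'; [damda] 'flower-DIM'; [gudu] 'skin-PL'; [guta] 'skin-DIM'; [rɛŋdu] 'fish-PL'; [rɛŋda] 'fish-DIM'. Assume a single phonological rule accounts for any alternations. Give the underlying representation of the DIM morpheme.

The DIM suffix surfaces as [-da] and [-ta], depending on the final segment of the stem.
By contrast the PL suffix keeps its initial [d] throughout — that segment must be underlying.
The DIM suffix is therefore /-ta/ underlyingly, with post-nasal voicing: voiceless stops become voiced after a nasal.

/-ta/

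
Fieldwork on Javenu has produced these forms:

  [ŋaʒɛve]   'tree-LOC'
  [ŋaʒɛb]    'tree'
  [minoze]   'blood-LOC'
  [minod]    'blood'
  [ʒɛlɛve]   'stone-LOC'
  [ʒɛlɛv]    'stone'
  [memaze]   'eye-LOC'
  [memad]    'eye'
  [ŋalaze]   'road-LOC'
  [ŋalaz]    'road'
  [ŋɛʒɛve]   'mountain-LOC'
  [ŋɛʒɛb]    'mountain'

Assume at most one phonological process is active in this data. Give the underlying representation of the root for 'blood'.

/minod/

'blood' shows [z] ~ [d] at the end of the stem ([minoze] vs [minod]).
The stem 'road' ([ŋalaze], [ŋalaz]) shows [z] unchanged in both environments, so [z] cannot be basic with [d] derived in isolation.
So /d/ is underlying, and a rule of intervocalic spirantization — voiced stops become fricatives between vowels — gives [z].
Hence 'blood' is /minod/ underlyingly.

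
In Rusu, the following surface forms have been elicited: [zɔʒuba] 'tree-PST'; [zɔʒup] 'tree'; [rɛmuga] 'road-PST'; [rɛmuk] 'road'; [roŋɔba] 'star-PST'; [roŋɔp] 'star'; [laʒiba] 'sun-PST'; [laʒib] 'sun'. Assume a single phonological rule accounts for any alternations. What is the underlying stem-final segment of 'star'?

/p/

In [roŋɔba] and [roŋɔp] the final segment of 'star' alternates: [b] ~ [p].
The stem 'sun' ([laʒiba], [laʒib]) shows [b] unchanged in both environments, so [b] cannot be basic with [p] derived in isolation.
The alternation reflects intervocalic voicing: voiceless stops become voiced between vowels. /p/ is underlying.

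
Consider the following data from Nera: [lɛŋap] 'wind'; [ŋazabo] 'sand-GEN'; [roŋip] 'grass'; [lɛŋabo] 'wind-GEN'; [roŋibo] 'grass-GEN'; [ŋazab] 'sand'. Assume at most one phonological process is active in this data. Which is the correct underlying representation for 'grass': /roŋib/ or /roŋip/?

The root 'grass' surfaces as [roŋibo] and [roŋip], with a stem-final [b] ~ [p] alternation.
If /b/ were underlying and a rule turned it into [p] in isolation, 'sand' would also alternate; but it has [b] in both [ŋazabo] and [ŋazab].
The underlying segment must be /p/; voiceless stops become voiced between vowels, yielding [b] there.

/roŋip/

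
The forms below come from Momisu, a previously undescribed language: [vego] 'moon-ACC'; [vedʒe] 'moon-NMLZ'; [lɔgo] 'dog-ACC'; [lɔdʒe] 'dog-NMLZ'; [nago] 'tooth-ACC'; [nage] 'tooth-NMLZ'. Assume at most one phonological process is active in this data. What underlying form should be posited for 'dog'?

/lɔdʒ/

The root 'dog' surfaces as [lɔgo] and [lɔdʒe], with a stem-final [g] ~ [dʒ] alternation.
But 'tooth' keeps [g] in both environments ([nago], [nage]), so there is no rule changing /g/ to [dʒ] before the NMLZ suffix.
Therefore /dʒ/ is basic and [g] is derived by depalatalization (palato-alveolar /dʒ/ becomes [g] when no front vowel follows).
The underlying form of 'dog' is therefore /lɔdʒ/.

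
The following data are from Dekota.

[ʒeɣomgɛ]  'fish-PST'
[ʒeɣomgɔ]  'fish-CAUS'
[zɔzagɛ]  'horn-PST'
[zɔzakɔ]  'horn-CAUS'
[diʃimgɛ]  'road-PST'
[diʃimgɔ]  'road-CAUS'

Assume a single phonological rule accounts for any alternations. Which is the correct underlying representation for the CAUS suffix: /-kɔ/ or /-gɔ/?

/-kɔ/

The CAUS suffix surfaces as [-gɔ] and [-kɔ], depending on the final segment of the stem.
The PST suffix, which begins with [g], is invariant after every stem; so [g] is not altered by any rule here.
The CAUS suffix is therefore /-kɔ/ underlyingly, with post-nasal voicing: voiceless stops become voiced after a nasal.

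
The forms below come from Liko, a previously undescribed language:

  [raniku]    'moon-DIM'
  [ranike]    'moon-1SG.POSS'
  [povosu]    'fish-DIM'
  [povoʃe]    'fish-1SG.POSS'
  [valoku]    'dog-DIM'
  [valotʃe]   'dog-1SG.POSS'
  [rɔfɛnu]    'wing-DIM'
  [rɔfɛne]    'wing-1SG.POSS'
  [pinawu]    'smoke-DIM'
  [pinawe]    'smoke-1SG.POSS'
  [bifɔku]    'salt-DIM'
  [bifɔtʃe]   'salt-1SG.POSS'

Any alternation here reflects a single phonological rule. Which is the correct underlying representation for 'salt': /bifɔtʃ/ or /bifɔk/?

/bifɔtʃ/

The root 'salt' surfaces as [bifɔku] and [bifɔtʃe], with a stem-final [k] ~ [tʃ] alternation.
But 'moon' keeps [k] in both environments ([raniku], [ranike]), so there is no rule changing /k/ to [tʃ] before the 1SG.POSS suffix.
Therefore /tʃ/ is basic and [k] is derived by depalatalization (palato-alveolar /tʃ/ and /ʃ/ become [k] and [s] when no front vowel follows).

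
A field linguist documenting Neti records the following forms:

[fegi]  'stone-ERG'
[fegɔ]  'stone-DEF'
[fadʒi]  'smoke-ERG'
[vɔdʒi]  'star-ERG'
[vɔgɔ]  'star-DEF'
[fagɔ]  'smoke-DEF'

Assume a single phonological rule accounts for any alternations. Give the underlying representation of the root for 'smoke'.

/fadʒ/

In [fagɔ] and [fadʒi] the final segment of 'smoke' alternates: [g] ~ [dʒ].
But 'stone' keeps [g] in both environments ([fegɔ], [fegi]), so there is no rule changing /g/ to [dʒ] before the ERG suffix.
So /dʒ/ is underlying, and a rule of depalatalization — palato-alveolar /dʒ/ becomes [g] when no front vowel follows — gives [g].
Hence 'smoke' is /fadʒ/ underlyingly.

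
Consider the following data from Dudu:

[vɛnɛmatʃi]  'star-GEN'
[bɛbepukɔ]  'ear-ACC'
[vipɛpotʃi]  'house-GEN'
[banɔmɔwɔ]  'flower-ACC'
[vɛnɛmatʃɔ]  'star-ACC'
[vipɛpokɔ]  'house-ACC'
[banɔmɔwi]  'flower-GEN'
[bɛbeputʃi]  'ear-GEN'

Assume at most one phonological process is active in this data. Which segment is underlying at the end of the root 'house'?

'house' shows [tʃ] ~ [k] at the end of the stem ([vipɛpotʃi] vs [vipɛpokɔ]).
Compare 'star', with invariant [tʃ] in [vɛnɛmatʃi] and [vɛnɛmatʃɔ]: an analysis with underlying /tʃ/ and a rule producing [k] before the ACC suffix would wrongly predict alternation here too.
The alternation reflects palatalization before a front vowel: /k/ becomes palato-alveolar [tʃ] before a front vowel. /k/ is underlying.

/k/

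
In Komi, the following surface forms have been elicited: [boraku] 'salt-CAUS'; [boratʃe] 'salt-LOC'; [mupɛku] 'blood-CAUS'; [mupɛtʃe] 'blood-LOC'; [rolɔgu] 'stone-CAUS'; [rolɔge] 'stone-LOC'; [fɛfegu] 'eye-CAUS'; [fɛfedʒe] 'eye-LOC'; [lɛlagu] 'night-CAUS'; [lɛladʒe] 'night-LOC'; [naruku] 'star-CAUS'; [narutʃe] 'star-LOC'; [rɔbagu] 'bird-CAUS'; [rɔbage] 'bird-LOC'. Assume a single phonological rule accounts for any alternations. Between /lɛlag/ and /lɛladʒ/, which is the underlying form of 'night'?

The stem for 'night' ends in [g] in [lɛlagu] but [dʒ] in [lɛladʒe].
Compare 'stone', with invariant [g] in [rolɔgu] and [rolɔge]: an analysis with underlying /g/ and a rule producing [dʒ] before the LOC suffix would wrongly predict alternation here too.
Therefore /dʒ/ is basic and [g] is derived by depalatalization (palato-alveolar /tʃ/ and /dʒ/ become [k] and [g] when no front vowel follows).

/lɛladʒ/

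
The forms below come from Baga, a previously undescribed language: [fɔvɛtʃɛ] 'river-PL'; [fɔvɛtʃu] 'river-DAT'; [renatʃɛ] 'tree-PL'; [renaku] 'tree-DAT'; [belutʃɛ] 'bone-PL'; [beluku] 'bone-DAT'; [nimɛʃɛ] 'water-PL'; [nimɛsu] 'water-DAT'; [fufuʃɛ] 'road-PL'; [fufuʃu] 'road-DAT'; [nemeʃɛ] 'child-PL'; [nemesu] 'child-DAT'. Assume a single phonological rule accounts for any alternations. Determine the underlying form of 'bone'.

/beluk/

In [belutʃɛ] and [beluku] the final segment of 'bone' alternates: [tʃ] ~ [k].
The stem 'river' ([fɔvɛtʃɛ], [fɔvɛtʃu]) shows [tʃ] unchanged in both environments, so [tʃ] cannot be basic with [k] derived before the DAT suffix.
Therefore /k/ is basic and [tʃ] is derived by palatalization before a front vowel (/k/ and /s/ become palato-alveolar [tʃ] and [ʃ] before a front vowel).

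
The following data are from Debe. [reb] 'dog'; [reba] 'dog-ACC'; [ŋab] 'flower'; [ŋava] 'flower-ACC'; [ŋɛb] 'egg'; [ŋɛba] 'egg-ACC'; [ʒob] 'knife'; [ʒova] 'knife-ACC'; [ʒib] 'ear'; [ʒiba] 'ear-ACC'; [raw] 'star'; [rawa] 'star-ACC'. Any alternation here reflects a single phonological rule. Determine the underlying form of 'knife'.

/ʒov/

The root 'knife' surfaces as [ʒob] and [ʒova], with a stem-final [b] ~ [v] alternation.
Compare 'dog', with invariant [b] in [reb] and [reba]: an analysis with underlying /b/ and a rule producing [v] before the ACC suffix would wrongly predict alternation here too.
The underlying segment must be /v/; voiced fricatives become stops word-finally, yielding [b] there.
The underlying form of 'knife' is therefore /ʒov/.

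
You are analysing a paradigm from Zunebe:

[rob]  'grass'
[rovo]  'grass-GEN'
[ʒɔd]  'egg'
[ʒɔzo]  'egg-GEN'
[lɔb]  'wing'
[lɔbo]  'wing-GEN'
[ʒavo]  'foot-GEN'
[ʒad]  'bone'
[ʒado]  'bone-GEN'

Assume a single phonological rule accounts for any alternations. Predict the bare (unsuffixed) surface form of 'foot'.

[ʒab]

The root 'grass' surfaces as [rob] and [rovo], with a stem-final [b] ~ [v] alternation.
But 'wing' keeps [b] in both environments ([lɔb], [lɔbo]), so there is no rule changing /b/ to [v] before the GEN suffix.
So /v/ is underlying, and a rule of word-final hardening — voiced fricatives become stops word-finally — gives [b].
From [ʒavo] the stem 'foot' is /ʒav/; word-finally this yields [ʒab].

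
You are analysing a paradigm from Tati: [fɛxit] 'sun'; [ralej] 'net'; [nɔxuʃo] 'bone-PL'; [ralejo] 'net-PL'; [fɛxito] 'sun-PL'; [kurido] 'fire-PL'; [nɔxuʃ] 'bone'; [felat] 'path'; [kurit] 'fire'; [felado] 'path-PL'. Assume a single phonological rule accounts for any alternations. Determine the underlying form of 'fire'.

The stem for 'fire' ends in [t] in [kurit] but [d] in [kurido].
Compare 'sun', with invariant [t] in [fɛxit] and [fɛxito]: an analysis with underlying /t/ and a rule producing [d] before the PL suffix would wrongly predict alternation here too.
Therefore /d/ is basic and [t] is derived by word-final obstruent devoicing (voiced obstruents become voiceless word-finally).
Hence 'fire' is /kurid/ underlyingly.

/kurid/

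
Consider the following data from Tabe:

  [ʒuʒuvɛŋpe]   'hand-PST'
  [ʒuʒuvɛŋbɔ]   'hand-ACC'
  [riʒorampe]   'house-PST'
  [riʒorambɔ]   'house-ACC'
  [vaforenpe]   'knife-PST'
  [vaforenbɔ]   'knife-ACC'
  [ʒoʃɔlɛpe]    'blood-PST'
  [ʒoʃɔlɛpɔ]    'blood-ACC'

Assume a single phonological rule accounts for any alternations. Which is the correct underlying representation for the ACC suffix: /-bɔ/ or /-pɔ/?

The ACC suffix surfaces as [-bɔ] and [-pɔ], depending on the final segment of the stem.
The PST suffix, which begins with [p], is invariant after every stem; so [p] is not altered by any rule here.
The ACC suffix is therefore /-bɔ/ underlyingly, with post-vocalic devoicing: voiced stops become voiceless after a vowel.

/-bɔ/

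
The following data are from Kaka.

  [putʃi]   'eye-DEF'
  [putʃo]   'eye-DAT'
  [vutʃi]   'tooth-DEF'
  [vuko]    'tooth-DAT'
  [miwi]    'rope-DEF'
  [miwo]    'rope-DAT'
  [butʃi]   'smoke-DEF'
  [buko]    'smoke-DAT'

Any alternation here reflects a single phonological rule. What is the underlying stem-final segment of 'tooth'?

/k/

The root 'tooth' surfaces as [vutʃi] and [vuko], with a stem-final [tʃ] ~ [k] alternation.
Compare 'eye', with invariant [tʃ] in [putʃi] and [putʃo]: an analysis with underlying /tʃ/ and a rule producing [k] before the DAT suffix would wrongly predict alternation here too.
Therefore /k/ is basic and [tʃ] is derived by palatalization before a front vowel (/k/ becomes palato-alveolar [tʃ] before a front vowel).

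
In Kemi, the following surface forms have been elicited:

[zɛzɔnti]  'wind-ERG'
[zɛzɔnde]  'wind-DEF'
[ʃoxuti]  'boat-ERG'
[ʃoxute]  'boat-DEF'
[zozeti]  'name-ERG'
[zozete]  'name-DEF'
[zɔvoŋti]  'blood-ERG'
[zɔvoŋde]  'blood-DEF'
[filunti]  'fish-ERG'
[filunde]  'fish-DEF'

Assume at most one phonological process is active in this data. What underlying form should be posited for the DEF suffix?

/-de/

The DEF suffix surfaces as [-de] and [-te], depending on the final segment of the stem.
The ERG suffix, which begins with [t], is invariant after every stem; so [t] is not altered by any rule here.
The DEF suffix is therefore /-de/ underlyingly, with post-vocalic devoicing: voiced stops become voiceless after a vowel.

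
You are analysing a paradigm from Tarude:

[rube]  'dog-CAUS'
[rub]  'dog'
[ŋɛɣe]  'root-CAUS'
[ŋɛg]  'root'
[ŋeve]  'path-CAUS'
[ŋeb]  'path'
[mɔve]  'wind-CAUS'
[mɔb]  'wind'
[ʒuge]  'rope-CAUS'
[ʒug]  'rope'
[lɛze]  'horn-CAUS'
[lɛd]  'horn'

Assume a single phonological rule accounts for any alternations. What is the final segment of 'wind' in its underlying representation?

The root 'wind' surfaces as [mɔve] and [mɔb], with a stem-final [v] ~ [b] alternation.
The stem 'dog' ([rube], [rub]) shows [b] unchanged in both environments, so [b] cannot be basic with [v] derived before the CAUS suffix.
The alternation reflects word-final hardening: voiced fricatives become stops word-finally. /v/ is underlying.

/v/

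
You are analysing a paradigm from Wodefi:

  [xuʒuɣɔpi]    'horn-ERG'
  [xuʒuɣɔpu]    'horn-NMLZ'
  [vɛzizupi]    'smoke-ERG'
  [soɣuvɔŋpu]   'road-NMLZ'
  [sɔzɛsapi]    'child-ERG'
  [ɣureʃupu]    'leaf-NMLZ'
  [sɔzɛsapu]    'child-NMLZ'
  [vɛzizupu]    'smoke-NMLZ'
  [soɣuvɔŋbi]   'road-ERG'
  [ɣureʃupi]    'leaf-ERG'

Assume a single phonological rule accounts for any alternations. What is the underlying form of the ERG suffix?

The ERG morpheme has two allomorphs, [-bi] and [-pi].
By contrast the NMLZ suffix keeps its initial [p] throughout — that segment must be underlying.
So the underlying form is /-bi/, and voiced stops become voiceless after a vowel.

/-bi/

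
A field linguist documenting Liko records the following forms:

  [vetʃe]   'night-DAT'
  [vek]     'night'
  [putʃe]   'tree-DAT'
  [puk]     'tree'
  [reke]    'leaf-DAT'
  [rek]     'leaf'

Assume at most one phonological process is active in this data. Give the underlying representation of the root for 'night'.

/vetʃ/

The stem for 'night' ends in [tʃ] in [vetʃe] but [k] in [vek].
If /k/ were underlying and a rule turned it into [tʃ] before the DAT suffix, 'leaf' would also alternate; but it has [k] in both [reke] and [rek].
So /tʃ/ is underlying, and a rule of depalatalization — palato-alveolar /tʃ/ becomes [k] when no front vowel follows — gives [k].
Hence 'night' is /vetʃ/ underlyingly.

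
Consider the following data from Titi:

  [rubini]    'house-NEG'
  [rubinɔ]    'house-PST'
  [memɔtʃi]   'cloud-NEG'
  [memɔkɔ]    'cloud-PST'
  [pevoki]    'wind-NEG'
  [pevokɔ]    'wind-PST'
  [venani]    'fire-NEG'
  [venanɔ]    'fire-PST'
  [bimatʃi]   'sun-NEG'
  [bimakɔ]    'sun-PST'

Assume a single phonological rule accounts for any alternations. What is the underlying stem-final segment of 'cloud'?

The stem for 'cloud' ends in [tʃ] in [memɔtʃi] but [k] in [memɔkɔ].
The stem 'wind' ([pevoki], [pevokɔ]) shows [k] unchanged in both environments, so [k] cannot be basic with [tʃ] derived before the NEG suffix.
The alternation reflects depalatalization: palato-alveolar /tʃ/ becomes [k] when no front vowel follows. /tʃ/ is underlying.

/tʃ/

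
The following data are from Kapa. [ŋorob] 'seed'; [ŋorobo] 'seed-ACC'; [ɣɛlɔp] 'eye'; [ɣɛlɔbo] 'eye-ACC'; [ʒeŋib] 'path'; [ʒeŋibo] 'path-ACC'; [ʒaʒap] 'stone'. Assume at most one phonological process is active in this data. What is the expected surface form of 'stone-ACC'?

The stem for 'eye' ends in [p] in [ɣɛlɔp] but [b] in [ɣɛlɔbo].
If /b/ were underlying and a rule turned it into [p] in isolation, 'path' would also alternate; but it has [b] in both [ʒeŋib] and [ʒeŋibo].
So /p/ is underlying, and a rule of intervocalic voicing — voiceless stops become voiced between vowels — gives [b].
The one attested form of 'stone', [ʒaʒap], shows underlying /ʒaʒap/. Applying the same rule between vowels gives [ʒaʒabo].

[ʒaʒabo]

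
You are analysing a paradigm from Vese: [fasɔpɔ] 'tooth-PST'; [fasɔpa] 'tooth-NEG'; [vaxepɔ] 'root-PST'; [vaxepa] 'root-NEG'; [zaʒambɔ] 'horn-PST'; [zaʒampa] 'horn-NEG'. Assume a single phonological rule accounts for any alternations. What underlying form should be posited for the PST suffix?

/-bɔ/

The PST suffix surfaces as [-bɔ] and [-pɔ], depending on the final segment of the stem.
By contrast the NEG suffix keeps its initial [p] throughout — that segment must be underlying.
So the underlying form is /-bɔ/, and voiced stops become voiceless after a vowel.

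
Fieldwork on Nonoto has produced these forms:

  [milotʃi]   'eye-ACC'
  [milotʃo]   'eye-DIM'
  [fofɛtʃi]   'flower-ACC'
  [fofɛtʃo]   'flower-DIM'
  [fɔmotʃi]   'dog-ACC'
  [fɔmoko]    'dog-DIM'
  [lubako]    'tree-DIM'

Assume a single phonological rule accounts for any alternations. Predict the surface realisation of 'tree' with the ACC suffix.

'dog' shows [tʃ] ~ [k] at the end of the stem ([fɔmotʃi] vs [fɔmoko]).
But 'flower' keeps [tʃ] in both environments ([fofɛtʃi], [fofɛtʃo]), so there is no rule changing /tʃ/ to [k] before the DIM suffix.
Therefore /k/ is basic and [tʃ] is derived by palatalization before a front vowel (/k/ becomes palato-alveolar [tʃ] before a front vowel).
The one attested form of 'tree', [lubako], shows underlying /lubak/. Applying the same rule before a front vowel gives [lubatʃi].

[lubatʃi]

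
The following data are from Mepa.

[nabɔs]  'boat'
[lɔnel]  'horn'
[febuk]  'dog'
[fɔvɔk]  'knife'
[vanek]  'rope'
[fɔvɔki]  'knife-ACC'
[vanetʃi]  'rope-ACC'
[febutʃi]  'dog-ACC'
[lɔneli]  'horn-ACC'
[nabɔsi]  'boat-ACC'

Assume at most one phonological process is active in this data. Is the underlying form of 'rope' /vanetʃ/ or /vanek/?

/vanetʃ/

The stem for 'rope' ends in [k] in [vanek] but [tʃ] in [vanetʃi].
Compare 'knife', with invariant [k] in [fɔvɔk] and [fɔvɔki]: an analysis with underlying /k/ and a rule producing [tʃ] before the ACC suffix would wrongly predict alternation here too.
The underlying segment must be /tʃ/; palato-alveolar /tʃ/ becomes [k] when no front vowel follows, yielding [k] there.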